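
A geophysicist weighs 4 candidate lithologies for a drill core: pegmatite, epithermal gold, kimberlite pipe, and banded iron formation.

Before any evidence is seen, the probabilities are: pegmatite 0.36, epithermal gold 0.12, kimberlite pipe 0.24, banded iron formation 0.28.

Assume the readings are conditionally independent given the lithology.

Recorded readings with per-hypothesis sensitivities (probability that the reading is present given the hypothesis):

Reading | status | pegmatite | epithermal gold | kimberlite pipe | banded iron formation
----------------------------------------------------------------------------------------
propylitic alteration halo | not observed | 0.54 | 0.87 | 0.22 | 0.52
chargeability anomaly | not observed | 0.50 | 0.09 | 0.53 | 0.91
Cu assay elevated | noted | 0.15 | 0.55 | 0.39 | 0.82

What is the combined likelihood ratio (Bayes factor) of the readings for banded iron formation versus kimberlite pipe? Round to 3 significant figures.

Joint likelihood of the reading pattern under each hypothesis (using 1 − P(present | H) for each absent reading):
  banded iron formation: (1 − 0.52) × (1 − 0.91) × 0.82 = 0.035424
  kimberlite pipe: (1 − 0.22) × (1 − 0.53) × 0.39 = 0.14297
Bayes factor = 0.035424 / 0.14297 ≈ 0.248

0.248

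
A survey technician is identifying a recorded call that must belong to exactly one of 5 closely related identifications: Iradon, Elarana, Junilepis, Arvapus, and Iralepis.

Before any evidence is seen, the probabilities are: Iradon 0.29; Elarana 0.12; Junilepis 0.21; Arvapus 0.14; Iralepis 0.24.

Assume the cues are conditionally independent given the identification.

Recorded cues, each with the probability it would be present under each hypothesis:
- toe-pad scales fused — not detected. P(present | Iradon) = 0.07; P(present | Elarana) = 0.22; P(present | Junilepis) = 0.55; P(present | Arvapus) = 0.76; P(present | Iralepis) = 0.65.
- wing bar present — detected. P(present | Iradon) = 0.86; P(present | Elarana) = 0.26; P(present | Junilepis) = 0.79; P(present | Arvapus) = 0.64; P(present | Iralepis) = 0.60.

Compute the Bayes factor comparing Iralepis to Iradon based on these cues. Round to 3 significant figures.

Take the product of per-cue likelihoods under each hypothesis (using 1 − P(present | H) for each absent cue), then divide.
  Iralepis: (1 − 0.65) × 0.60 = 0.21
  Iradon: (1 − 0.07) × 0.86 = 0.7998
Bayes factor = 0.21 / 0.7998 ≈ 0.263

0.263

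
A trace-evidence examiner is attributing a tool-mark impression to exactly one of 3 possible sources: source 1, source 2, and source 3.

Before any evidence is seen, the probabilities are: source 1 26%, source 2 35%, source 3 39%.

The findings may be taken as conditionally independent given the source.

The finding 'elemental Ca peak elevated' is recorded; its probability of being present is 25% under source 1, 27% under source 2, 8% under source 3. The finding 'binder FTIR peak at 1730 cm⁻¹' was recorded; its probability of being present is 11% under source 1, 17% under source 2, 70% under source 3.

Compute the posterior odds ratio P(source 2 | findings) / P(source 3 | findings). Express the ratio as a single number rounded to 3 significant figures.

Posterior odds equal prior odds times the likelihood ratio; only the two competing hypotheses matter.
  source 2: 0.35 × 0.27 × 0.17 = 0.016065
  source 3: 0.39 × 0.08 × 0.70 = 0.02184
Posterior odds = 0.016065 / 0.02184 ≈ 0.736.

0.736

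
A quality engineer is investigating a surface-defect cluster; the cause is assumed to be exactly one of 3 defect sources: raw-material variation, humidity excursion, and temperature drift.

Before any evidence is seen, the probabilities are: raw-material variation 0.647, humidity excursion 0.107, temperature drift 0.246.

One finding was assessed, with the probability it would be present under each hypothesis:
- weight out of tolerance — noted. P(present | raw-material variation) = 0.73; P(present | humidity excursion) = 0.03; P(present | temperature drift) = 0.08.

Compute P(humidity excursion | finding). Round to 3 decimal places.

For each hypothesis, the unnormalized posterior weight is prior × likelihood:
  raw-material variation: 0.647 × 0.73 = 0.47231
  humidity excursion: 0.107 × 0.03 = 0.00321
  temperature drift: 0.246 × 0.08 = 0.01968
Marginal likelihood of the evidence = 0.4952.
P(humidity excursion | evidence) = 0.00321 / 0.4952 ≈ 0.006.

0.006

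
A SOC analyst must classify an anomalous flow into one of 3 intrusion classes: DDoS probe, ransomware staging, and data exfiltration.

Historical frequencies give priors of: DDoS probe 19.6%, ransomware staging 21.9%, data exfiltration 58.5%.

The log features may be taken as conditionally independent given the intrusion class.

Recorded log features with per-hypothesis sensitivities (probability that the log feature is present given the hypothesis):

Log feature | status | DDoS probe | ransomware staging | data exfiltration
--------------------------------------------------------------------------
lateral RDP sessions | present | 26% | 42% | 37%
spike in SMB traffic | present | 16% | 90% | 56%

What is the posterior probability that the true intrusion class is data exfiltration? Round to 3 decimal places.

For each hypothesis, the unnormalized posterior weight is prior × product of the log feature likelihoods:
  DDoS probe: 0.196 × 0.26 × 0.16 = 0.0081536
  ransomware staging: 0.219 × 0.42 × 0.90 = 0.082782
  data exfiltration: 0.585 × 0.37 × 0.56 = 0.12121
Normalizing constant Z = 0.0081536 + 0.082782 + 0.12121 = 0.21215.
P(data exfiltration | evidence) = 0.12121 / 0.21215 ≈ 0.571.

0.571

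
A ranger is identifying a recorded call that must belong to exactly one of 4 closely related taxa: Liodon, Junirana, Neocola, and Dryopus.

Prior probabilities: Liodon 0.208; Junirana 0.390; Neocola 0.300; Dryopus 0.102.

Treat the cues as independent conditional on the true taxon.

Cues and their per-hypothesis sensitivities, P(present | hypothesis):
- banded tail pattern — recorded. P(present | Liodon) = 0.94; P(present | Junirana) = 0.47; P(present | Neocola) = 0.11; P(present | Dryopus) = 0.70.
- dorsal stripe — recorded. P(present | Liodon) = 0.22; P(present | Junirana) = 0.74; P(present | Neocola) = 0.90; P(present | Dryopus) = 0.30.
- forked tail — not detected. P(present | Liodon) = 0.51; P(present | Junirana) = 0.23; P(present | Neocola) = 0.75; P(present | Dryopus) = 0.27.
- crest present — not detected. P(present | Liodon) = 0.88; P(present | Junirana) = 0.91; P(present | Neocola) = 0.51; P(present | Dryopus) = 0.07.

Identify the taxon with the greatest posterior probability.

Multiply each prior by the joint likelihood of the cue pattern (using 1 − P(present | H) for each absent cue):
  Liodon: 0.208 × 0.94 × 0.22 × (1 − 0.51) × (1 − 0.88) = 0.0025292
  Junirana: 0.390 × 0.47 × 0.74 × (1 − 0.23) × (1 − 0.91) = 0.0094
  Neocola: 0.300 × 0.11 × 0.90 × (1 − 0.75) × (1 − 0.51) = 0.0036382
  Dryopus: 0.102 × 0.70 × 0.30 × (1 − 0.27) × (1 − 0.07) = 0.014542
The unnormalized weights sum to 0.03011.
P(Liodon | evidence) ≈ 0.0025292 / 0.03011 ≈ 0.084
P(Junirana | evidence) ≈ 0.0094 / 0.03011 ≈ 0.312
P(Neocola | evidence) ≈ 0.0036382 / 0.03011 ≈ 0.121
P(Dryopus | evidence) ≈ 0.014542 / 0.03011 ≈ 0.483
The largest is 0.483, so Dryopus is most probable.

Dryopus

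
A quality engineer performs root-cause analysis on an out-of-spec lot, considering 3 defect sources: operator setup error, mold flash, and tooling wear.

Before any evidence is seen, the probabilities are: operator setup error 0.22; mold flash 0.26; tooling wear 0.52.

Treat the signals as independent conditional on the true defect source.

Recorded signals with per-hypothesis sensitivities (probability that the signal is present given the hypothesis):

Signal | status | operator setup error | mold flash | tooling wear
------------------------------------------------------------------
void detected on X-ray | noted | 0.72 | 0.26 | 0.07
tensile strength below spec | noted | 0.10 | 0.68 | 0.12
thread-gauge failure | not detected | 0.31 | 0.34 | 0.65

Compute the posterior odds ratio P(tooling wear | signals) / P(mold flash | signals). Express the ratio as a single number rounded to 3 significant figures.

0.0504

The normalizing constant cancels in an odds ratio, so compute prior × likelihood for the two hypotheses only (using 1 − P(present | H) for each absent signal):
  tooling wear: 0.52 × 0.07 × 0.12 × (1 − 0.65) = 0.0015288
  mold flash: 0.26 × 0.26 × 0.68 × (1 − 0.34) = 0.030339
Odds(tooling wear : mold flash) = 0.0015288 / 0.030339 ≈ 0.0504.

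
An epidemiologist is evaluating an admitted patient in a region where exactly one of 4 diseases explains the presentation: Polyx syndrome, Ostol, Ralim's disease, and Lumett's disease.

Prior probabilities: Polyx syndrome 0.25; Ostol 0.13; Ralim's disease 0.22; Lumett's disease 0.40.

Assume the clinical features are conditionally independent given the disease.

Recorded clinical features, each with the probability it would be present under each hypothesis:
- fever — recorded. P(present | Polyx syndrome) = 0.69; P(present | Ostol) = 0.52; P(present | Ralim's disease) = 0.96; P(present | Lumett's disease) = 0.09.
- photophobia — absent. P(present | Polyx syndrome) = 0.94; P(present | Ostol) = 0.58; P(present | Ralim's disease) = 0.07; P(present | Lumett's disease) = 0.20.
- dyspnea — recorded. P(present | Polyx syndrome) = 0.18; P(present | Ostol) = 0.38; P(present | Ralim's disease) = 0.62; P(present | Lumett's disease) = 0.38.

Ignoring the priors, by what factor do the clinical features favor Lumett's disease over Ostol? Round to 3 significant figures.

Joint likelihood of the clinical feature pattern under each hypothesis (using 1 − P(present | H) for each absent clinical feature):
  Lumett's disease: 0.09 × (1 − 0.20) × 0.38 = 0.02736
  Ostol: 0.52 × (1 − 0.58) × 0.38 = 0.082992
Bayes factor = 0.02736 / 0.082992 ≈ 0.330

0.330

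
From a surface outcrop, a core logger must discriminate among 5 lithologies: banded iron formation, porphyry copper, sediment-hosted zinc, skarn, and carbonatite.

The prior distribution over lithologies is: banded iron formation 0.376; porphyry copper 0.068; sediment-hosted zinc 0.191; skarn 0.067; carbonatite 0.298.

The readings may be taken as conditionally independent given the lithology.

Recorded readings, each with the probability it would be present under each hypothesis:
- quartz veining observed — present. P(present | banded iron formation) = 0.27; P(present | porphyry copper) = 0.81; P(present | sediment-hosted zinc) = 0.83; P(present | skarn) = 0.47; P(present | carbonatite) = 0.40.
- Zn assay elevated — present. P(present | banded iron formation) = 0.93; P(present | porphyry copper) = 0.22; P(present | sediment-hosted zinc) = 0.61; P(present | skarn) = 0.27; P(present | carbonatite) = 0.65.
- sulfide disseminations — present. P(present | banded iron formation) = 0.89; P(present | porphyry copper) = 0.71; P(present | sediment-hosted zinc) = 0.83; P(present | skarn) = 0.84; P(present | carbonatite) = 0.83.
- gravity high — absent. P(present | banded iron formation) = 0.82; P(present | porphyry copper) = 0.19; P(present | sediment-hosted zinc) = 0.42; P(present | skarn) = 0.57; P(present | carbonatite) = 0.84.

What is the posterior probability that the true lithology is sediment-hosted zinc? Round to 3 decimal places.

0.568

By Bayes' rule with conditional independence, the unnormalized weight for each hypothesis is prior × ∏ likelihoods (using 1 − P(present | H) for each absent reading):
  banded iron formation: 0.376 × 0.27 × 0.93 × 0.89 × (1 − 0.82) = 0.015125
  porphyry copper: 0.068 × 0.81 × 0.22 × 0.71 × (1 − 0.19) = 0.0069688
  sediment-hosted zinc: 0.191 × 0.83 × 0.61 × 0.83 × (1 − 0.42) = 0.046553
  skarn: 0.067 × 0.47 × 0.27 × 0.84 × (1 − 0.57) = 0.003071
  carbonatite: 0.298 × 0.40 × 0.65 × 0.83 × (1 − 0.84) = 0.010289
Marginal likelihood of the evidence = 0.082007.
P(sediment-hosted zinc | evidence) = 0.046553 / 0.082007 ≈ 0.568.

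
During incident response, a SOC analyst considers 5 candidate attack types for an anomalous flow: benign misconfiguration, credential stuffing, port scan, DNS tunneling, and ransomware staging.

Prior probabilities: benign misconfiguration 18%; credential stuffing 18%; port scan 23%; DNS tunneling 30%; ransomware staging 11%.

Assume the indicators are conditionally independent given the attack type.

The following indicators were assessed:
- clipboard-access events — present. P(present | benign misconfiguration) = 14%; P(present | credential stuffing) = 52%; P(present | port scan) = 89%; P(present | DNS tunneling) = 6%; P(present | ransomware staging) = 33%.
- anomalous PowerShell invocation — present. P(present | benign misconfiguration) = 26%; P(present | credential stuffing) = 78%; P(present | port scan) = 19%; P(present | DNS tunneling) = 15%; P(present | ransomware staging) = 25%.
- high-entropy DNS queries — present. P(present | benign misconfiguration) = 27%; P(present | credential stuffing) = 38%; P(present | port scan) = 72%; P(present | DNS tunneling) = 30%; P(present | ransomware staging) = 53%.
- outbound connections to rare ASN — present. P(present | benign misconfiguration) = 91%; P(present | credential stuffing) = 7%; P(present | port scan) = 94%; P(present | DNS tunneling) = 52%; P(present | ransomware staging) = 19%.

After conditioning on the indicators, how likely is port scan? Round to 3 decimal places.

By Bayes' rule with conditional independence, the unnormalized weight for each hypothesis is prior × ∏ likelihoods:
  benign misconfiguration: 0.18 × 0.14 × 0.26 × 0.27 × 0.91 = 0.0016098
  credential stuffing: 0.18 × 0.52 × 0.78 × 0.38 × 0.07 = 0.001942
  port scan: 0.23 × 0.89 × 0.19 × 0.72 × 0.94 = 0.026323
  DNS tunneling: 0.30 × 0.06 × 0.15 × 0.30 × 0.52 = 0.0004212
  ransomware staging: 0.11 × 0.33 × 0.25 × 0.53 × 0.19 = 0.00091385
Normalizing constant Z = 0.0016098 + 0.001942 + 0.026323 + 0.0004212 + 0.00091385 = 0.03121.
P(port scan | evidence) = 0.026323 / 0.03121 ≈ 0.843.

0.843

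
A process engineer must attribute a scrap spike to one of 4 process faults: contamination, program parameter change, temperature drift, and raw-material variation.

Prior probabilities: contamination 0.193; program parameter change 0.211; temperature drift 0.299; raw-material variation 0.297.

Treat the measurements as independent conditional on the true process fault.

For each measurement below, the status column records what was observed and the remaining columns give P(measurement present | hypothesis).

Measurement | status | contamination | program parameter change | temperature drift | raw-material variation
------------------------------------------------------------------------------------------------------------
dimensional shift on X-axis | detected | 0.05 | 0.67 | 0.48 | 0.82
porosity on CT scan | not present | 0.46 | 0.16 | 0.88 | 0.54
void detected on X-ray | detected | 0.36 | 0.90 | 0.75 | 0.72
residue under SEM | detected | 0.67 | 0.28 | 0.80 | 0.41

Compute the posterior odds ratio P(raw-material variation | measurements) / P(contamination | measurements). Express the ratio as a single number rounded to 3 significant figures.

26.3

Unnormalized posterior weight (prior times the measurement likelihoods) for each of the two hypotheses (using 1 − P(present | H) for each absent measurement):
  raw-material variation: 0.297 × 0.82 × (1 − 0.54) × 0.72 × 0.41 = 0.033071
  contamination: 0.193 × 0.05 × (1 − 0.46) × 0.36 × 0.67 = 0.0012569
Odds(raw-material variation : contamination) = 0.033071 / 0.0012569 ≈ 26.3.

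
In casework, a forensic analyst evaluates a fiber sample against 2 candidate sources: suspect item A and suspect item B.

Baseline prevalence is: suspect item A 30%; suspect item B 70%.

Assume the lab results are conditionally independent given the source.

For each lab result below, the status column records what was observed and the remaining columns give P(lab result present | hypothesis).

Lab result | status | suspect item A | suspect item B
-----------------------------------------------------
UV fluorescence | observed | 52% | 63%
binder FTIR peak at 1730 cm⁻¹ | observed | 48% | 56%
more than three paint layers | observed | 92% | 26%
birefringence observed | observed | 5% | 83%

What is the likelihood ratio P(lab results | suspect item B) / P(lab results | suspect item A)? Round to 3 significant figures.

6.63

Take the product of per-lab result likelihoods under each hypothesis, then divide.
  suspect item B: 0.63 × 0.56 × 0.26 × 0.83 = 0.076134
  suspect item A: 0.52 × 0.48 × 0.92 × 0.05 = 0.011482
Bayes factor = 0.076134 / 0.011482 ≈ 6.63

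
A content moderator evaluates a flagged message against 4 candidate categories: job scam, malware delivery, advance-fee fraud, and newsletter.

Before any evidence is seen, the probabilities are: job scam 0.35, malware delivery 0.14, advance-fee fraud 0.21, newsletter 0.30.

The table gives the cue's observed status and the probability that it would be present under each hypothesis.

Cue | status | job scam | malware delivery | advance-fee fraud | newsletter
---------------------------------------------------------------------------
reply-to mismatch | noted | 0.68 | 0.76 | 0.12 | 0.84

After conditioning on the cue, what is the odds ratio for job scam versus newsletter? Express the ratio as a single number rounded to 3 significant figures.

Posterior odds equal prior odds times the likelihood ratio; only the two competing hypotheses matter.
  job scam: 0.35 × 0.68 = 0.238
  newsletter: 0.30 × 0.84 = 0.252
Odds(job scam : newsletter) = 0.238 / 0.252 ≈ 0.944.

0.944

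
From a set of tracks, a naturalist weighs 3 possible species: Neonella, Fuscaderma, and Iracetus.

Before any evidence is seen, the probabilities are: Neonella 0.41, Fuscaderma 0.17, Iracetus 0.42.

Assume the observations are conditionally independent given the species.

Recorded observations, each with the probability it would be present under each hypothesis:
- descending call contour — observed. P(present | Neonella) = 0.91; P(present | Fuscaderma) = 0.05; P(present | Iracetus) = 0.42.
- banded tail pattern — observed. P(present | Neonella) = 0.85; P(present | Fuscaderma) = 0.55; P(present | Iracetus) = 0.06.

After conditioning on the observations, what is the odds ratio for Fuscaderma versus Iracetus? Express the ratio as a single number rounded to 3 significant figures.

0.442

The normalizing constant cancels in an odds ratio, so compute prior × likelihood for the two hypotheses only:
  Fuscaderma: 0.17 × 0.05 × 0.55 = 0.004675
  Iracetus: 0.42 × 0.42 × 0.06 = 0.010584
Posterior odds = 0.004675 / 0.010584 ≈ 0.442.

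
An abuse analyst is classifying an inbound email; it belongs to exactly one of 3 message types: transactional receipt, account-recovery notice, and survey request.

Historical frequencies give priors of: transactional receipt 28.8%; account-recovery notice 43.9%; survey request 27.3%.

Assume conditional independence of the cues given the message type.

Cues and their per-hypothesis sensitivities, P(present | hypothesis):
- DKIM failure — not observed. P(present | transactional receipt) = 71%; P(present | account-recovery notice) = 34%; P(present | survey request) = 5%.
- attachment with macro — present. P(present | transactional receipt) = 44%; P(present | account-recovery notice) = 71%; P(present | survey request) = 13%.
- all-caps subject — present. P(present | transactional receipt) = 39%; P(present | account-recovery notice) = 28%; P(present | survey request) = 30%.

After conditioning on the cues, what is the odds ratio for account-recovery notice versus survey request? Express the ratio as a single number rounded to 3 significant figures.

The normalizing constant cancels in an odds ratio, so compute prior × likelihood for the two hypotheses only (using 1 − P(present | H) for each absent cue):
  account-recovery notice: 0.439 × (1 − 0.34) × 0.71 × 0.28 = 0.0576
  survey request: 0.273 × (1 − 0.05) × 0.13 × 0.30 = 0.010115
Posterior odds = 0.0576 / 0.010115 ≈ 5.69.

5.69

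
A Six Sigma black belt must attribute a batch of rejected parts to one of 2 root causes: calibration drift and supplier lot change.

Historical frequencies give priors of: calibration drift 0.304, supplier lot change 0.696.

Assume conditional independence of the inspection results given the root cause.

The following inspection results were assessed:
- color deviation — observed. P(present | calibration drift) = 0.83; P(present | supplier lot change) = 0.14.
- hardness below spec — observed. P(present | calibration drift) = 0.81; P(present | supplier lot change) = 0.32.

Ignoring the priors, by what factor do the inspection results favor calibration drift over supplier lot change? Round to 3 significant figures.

15.0

Joint likelihood of the inspection result pattern under each hypothesis:
  calibration drift: 0.83 × 0.81 = 0.6723
  supplier lot change: 0.14 × 0.32 = 0.0448
Bayes factor = 0.6723 / 0.0448 ≈ 15.0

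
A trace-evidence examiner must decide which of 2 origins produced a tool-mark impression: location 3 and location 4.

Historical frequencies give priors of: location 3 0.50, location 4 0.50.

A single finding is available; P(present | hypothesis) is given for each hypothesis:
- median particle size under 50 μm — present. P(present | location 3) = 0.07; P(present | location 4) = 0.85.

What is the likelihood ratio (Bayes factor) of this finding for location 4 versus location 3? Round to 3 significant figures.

Likelihood of this finding under each hypothesis:
  location 4: 0.85
  location 3: 0.07
Bayes factor = 0.85 / 0.07 ≈ 12.1

12.1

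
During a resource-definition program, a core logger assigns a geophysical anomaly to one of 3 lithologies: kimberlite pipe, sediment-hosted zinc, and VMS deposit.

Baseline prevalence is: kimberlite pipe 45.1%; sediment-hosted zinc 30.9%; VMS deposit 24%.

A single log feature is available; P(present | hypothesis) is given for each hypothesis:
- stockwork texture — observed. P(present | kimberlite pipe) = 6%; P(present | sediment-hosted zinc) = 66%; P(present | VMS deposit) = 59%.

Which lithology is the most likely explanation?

sediment-hosted zinc

For each hypothesis, the unnormalized posterior weight is prior × likelihood:
  kimberlite pipe: 0.451 × 0.06 = 0.02706
  sediment-hosted zinc: 0.309 × 0.66 = 0.20394
  VMS deposit: 0.240 × 0.59 = 0.1416
Normalizing constant Z = 0.02706 + 0.20394 + 0.1416 = 0.3726.
P(kimberlite pipe | evidence) ≈ 0.02706 / 0.3726 ≈ 0.073
P(sediment-hosted zinc | evidence) ≈ 0.20394 / 0.3726 ≈ 0.547
P(VMS deposit | evidence) ≈ 0.1416 / 0.3726 ≈ 0.380
The largest is 0.547, so sediment-hosted zinc is most probable.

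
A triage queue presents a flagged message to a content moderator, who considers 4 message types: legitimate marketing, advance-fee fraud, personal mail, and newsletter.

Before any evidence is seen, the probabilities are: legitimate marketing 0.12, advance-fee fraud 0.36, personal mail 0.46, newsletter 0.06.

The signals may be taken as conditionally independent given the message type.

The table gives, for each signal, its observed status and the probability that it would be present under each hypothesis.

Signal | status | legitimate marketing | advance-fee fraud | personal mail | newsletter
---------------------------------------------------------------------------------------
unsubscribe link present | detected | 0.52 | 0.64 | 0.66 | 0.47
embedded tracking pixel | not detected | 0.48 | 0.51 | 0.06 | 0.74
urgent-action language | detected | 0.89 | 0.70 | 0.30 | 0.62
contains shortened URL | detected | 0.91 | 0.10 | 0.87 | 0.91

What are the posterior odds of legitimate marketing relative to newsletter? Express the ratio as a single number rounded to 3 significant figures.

6.35

Posterior odds equal prior odds times the likelihood ratio; only the two competing hypotheses matter (using 1 − P(present | H) for each absent signal).
  legitimate marketing: 0.12 × 0.52 × (1 − 0.48) × 0.89 × 0.91 = 0.02628
  newsletter: 0.06 × 0.47 × (1 − 0.74) × 0.62 × 0.91 = 0.0041367
Posterior odds = 0.02628 / 0.0041367 ≈ 6.35.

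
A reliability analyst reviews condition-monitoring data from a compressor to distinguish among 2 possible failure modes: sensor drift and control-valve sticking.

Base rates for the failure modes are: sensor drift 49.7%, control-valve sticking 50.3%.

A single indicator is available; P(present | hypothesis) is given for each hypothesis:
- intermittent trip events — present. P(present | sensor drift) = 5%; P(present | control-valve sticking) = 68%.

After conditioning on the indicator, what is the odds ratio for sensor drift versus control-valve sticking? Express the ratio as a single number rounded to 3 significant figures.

Posterior odds equal prior odds times the likelihood ratio; only the two competing hypotheses matter.
  sensor drift: 0.497 × 0.05 = 0.02485
  control-valve sticking: 0.503 × 0.68 = 0.34204
Posterior odds = 0.02485 / 0.34204 ≈ 0.0727.

0.0727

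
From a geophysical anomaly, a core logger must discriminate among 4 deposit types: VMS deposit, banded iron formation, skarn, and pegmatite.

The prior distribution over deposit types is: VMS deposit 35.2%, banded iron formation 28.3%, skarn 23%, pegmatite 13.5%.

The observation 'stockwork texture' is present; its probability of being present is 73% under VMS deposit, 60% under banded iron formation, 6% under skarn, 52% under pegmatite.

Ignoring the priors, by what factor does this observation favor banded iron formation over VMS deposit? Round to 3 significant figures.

The Bayes factor is the ratio of the two likelihoods.
  banded iron formation: 0.6
  VMS deposit: 0.73
Bayes factor = 0.6 / 0.73 ≈ 0.822

0.822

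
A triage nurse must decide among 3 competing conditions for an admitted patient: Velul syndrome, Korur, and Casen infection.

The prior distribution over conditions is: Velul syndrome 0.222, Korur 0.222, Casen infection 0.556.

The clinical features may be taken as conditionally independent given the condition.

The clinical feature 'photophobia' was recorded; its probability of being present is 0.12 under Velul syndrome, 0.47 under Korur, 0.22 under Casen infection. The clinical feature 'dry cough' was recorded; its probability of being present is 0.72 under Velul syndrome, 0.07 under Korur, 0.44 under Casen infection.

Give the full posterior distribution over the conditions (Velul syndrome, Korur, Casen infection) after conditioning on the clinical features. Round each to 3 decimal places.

0.239, 0.091, 0.670

By Bayes' rule with conditional independence, the unnormalized weight for each hypothesis is prior × ∏ likelihoods:
  Velul syndrome: 0.222 × 0.12 × 0.72 = 0.019181
  Korur: 0.222 × 0.47 × 0.07 = 0.0073038
  Casen infection: 0.556 × 0.22 × 0.44 = 0.053821
Marginal likelihood of the evidence = 0.080305.
P(Velul syndrome | evidence) = 0.019181 / 0.080305 ≈ 0.239
P(Korur | evidence) = 0.0073038 / 0.080305 ≈ 0.091
P(Casen infection | evidence) = 0.053821 / 0.080305 ≈ 0.670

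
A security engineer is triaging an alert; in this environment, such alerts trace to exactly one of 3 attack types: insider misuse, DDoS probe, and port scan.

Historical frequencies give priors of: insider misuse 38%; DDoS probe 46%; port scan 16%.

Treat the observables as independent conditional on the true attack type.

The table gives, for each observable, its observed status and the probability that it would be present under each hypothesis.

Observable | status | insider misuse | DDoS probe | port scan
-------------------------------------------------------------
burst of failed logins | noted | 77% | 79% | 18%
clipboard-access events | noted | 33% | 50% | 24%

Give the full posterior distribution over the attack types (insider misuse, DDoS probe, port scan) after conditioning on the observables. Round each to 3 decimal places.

Multiply each prior by the joint likelihood of the observable pattern:
  insider misuse: 0.38 × 0.77 × 0.33 = 0.096558
  DDoS probe: 0.46 × 0.79 × 0.50 = 0.1817
  port scan: 0.16 × 0.18 × 0.24 = 0.006912
Marginal likelihood of the evidence = 0.28517.
P(insider misuse | evidence) = 0.096558 / 0.28517 ≈ 0.339
P(DDoS probe | evidence) = 0.1817 / 0.28517 ≈ 0.637
P(port scan | evidence) = 0.006912 / 0.28517 ≈ 0.024

0.339, 0.637, 0.024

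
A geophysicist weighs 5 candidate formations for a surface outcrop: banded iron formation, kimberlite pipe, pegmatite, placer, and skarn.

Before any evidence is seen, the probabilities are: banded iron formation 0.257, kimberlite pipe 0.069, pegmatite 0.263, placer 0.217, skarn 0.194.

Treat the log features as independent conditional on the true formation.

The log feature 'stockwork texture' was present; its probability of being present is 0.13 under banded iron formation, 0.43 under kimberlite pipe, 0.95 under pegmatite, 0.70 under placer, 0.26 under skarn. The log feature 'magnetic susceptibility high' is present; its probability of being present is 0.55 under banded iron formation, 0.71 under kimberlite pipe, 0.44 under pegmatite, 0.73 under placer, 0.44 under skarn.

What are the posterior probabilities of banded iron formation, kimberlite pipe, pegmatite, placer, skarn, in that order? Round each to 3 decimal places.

By Bayes' rule with conditional independence, the unnormalized weight for each hypothesis is prior × ∏ likelihoods:
  banded iron formation: 0.257 × 0.13 × 0.55 = 0.018376
  kimberlite pipe: 0.069 × 0.43 × 0.71 = 0.021066
  pegmatite: 0.263 × 0.95 × 0.44 = 0.10993
  placer: 0.217 × 0.70 × 0.73 = 0.11089
  skarn: 0.194 × 0.26 × 0.44 = 0.022194
The unnormalized weights sum to 0.28246.
P(banded iron formation | evidence) = 0.018376 / 0.28246 ≈ 0.065
P(kimberlite pipe | evidence) = 0.021066 / 0.28246 ≈ 0.075
P(pegmatite | evidence) = 0.10993 / 0.28246 ≈ 0.389
P(placer | evidence) = 0.11089 / 0.28246 ≈ 0.393
P(skarn | evidence) = 0.022194 / 0.28246 ≈ 0.079

0.065, 0.075, 0.389, 0.393, 0.079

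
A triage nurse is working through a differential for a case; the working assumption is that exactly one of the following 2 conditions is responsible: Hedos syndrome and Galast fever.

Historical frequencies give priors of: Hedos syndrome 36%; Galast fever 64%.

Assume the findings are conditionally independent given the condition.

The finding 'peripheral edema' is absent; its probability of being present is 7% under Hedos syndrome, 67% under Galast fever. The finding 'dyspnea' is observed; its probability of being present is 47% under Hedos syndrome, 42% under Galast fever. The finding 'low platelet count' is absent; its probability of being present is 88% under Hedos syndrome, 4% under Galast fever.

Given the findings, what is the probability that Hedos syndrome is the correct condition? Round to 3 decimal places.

0.181

By Bayes' rule with conditional independence, the unnormalized weight for each hypothesis is prior × ∏ likelihoods (using 1 − P(present | H) for each absent finding):
  Hedos syndrome: 0.36 × (1 − 0.07) × 0.47 × (1 − 0.88) = 0.018883
  Galast fever: 0.64 × (1 − 0.67) × 0.42 × (1 − 0.04) = 0.085156
Marginal likelihood of the evidence = 0.10404.
P(Hedos syndrome | evidence) = 0.018883 / 0.10404 ≈ 0.181.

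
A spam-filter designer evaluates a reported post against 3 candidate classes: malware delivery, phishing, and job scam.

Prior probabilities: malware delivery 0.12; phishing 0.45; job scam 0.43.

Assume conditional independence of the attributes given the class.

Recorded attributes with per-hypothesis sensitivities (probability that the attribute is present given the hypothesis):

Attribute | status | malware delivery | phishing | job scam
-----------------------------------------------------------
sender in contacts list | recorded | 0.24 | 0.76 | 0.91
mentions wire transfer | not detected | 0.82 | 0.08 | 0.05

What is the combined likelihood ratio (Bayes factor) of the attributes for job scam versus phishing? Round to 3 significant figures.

1.24

Take the product of per-attribute likelihoods under each hypothesis (using 1 − P(present | H) for each absent attribute), then divide.
  job scam: 0.91 × (1 − 0.05) = 0.8645
  phishing: 0.76 × (1 − 0.08) = 0.6992
Bayes factor = 0.8645 / 0.6992 ≈ 1.24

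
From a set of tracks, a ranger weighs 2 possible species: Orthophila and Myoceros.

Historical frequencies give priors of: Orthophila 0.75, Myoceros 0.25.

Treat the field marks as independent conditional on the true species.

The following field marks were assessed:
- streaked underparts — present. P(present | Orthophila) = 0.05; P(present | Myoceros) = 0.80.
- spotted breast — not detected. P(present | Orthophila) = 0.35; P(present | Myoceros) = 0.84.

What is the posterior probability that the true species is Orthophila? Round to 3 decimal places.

0.432

By Bayes' rule with conditional independence, the unnormalized weight for each hypothesis is prior × ∏ likelihoods (using 1 − P(present | H) for each absent field mark):
  Orthophila: 0.75 × 0.05 × (1 − 0.35) = 0.024375
  Myoceros: 0.25 × 0.80 × (1 − 0.84) = 0.032
Normalizing constant Z = 0.024375 + 0.032 = 0.056375.
P(Orthophila | evidence) = 0.024375 / 0.056375 ≈ 0.432.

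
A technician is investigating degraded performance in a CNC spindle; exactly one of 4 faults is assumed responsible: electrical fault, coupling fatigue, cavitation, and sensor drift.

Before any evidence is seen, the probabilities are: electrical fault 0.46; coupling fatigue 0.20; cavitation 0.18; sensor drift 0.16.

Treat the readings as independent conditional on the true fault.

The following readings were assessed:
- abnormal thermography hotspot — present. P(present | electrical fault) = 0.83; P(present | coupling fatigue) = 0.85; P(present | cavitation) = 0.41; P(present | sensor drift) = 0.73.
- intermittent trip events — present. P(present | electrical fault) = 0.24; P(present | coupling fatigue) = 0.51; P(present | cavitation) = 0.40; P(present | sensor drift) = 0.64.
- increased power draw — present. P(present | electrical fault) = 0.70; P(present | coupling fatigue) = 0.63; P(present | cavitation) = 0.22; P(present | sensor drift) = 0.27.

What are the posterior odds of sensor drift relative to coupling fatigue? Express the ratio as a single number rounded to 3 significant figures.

0.370

Unnormalized posterior weight (prior times the reading likelihoods) for each of the two hypotheses:
  sensor drift: 0.16 × 0.73 × 0.64 × 0.27 = 0.020183
  coupling fatigue: 0.20 × 0.85 × 0.51 × 0.63 = 0.054621
Posterior odds = 0.020183 / 0.054621 ≈ 0.370.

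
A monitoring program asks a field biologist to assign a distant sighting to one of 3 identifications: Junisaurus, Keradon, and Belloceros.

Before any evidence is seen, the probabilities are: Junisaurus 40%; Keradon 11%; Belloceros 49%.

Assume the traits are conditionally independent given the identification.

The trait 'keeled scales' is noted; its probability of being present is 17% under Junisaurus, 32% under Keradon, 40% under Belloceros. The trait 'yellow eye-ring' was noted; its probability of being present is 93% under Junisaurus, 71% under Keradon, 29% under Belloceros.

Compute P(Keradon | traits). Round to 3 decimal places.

0.172

For each hypothesis, the unnormalized posterior weight is prior × product of the trait likelihoods:
  Junisaurus: 0.40 × 0.17 × 0.93 = 0.06324
  Keradon: 0.11 × 0.32 × 0.71 = 0.024992
  Belloceros: 0.49 × 0.40 × 0.29 = 0.05684
Marginal likelihood of the evidence = 0.14507.
P(Keradon | evidence) = 0.024992 / 0.14507 ≈ 0.172.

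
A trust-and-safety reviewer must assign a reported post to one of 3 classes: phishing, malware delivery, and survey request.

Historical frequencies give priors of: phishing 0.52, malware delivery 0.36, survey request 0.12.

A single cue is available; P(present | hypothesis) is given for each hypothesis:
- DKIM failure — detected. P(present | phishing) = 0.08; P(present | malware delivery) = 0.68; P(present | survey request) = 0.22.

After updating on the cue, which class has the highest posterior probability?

For each hypothesis, the unnormalized posterior weight is prior × likelihood:
  phishing: 0.52 × 0.08 = 0.0416
  malware delivery: 0.36 × 0.68 = 0.2448
  survey request: 0.12 × 0.22 = 0.0264
Normalizing constant Z = 0.0416 + 0.2448 + 0.0264 = 0.3128.
P(phishing | evidence) ≈ 0.0416 / 0.3128 ≈ 0.133
P(malware delivery | evidence) ≈ 0.2448 / 0.3128 ≈ 0.783
P(survey request | evidence) ≈ 0.0264 / 0.3128 ≈ 0.084
The largest is 0.783, so malware delivery is most probable.

malware delivery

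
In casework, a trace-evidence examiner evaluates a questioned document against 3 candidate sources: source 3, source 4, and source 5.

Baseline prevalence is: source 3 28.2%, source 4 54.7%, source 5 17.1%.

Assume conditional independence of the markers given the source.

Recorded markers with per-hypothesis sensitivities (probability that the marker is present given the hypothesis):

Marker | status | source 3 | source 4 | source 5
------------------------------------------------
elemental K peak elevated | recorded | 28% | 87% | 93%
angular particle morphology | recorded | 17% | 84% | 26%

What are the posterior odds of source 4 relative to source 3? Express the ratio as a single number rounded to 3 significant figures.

The normalizing constant cancels in an odds ratio, so compute prior × likelihood for the two hypotheses only:
  source 4: 0.547 × 0.87 × 0.84 = 0.39975
  source 3: 0.282 × 0.28 × 0.17 = 0.013423
Odds(source 4 : source 3) = 0.39975 / 0.013423 ≈ 29.8.

29.8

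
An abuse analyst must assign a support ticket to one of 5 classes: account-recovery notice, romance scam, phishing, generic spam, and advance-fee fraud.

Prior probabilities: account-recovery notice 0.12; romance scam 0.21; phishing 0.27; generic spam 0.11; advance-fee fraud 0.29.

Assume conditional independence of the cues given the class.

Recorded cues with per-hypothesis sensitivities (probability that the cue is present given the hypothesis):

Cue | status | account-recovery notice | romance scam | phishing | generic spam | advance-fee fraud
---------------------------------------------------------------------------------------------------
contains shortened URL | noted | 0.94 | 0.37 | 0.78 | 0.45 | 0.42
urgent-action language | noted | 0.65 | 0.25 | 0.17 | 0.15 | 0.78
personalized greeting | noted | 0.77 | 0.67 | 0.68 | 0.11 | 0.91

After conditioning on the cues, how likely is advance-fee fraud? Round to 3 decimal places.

0.477

By Bayes' rule with conditional independence, the unnormalized weight for each hypothesis is prior × ∏ likelihoods:
  account-recovery notice: 0.12 × 0.94 × 0.65 × 0.77 = 0.056456
  romance scam: 0.21 × 0.37 × 0.25 × 0.67 = 0.013015
  phishing: 0.27 × 0.78 × 0.17 × 0.68 = 0.024345
  generic spam: 0.11 × 0.45 × 0.15 × 0.11 = 0.00081675
  advance-fee fraud: 0.29 × 0.42 × 0.78 × 0.91 = 0.086454
Marginal likelihood of the evidence = 0.18109.
P(advance-fee fraud | evidence) = 0.086454 / 0.18109 ≈ 0.477.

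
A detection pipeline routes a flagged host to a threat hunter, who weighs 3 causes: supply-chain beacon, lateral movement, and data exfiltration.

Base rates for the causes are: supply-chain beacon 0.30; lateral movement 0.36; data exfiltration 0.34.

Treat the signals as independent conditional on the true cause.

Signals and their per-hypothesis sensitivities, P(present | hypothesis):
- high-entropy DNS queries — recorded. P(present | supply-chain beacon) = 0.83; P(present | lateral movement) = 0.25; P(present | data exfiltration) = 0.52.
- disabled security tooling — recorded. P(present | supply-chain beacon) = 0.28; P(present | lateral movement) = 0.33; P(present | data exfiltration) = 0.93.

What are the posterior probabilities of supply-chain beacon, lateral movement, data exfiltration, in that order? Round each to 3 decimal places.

0.264, 0.113, 0.623

By Bayes' rule with conditional independence, the unnormalized weight for each hypothesis is prior × ∏ likelihoods:
  supply-chain beacon: 0.30 × 0.83 × 0.28 = 0.06972
  lateral movement: 0.36 × 0.25 × 0.33 = 0.0297
  data exfiltration: 0.34 × 0.52 × 0.93 = 0.16442
The unnormalized weights sum to 0.26384.
P(supply-chain beacon | evidence) = 0.06972 / 0.26384 ≈ 0.264
P(lateral movement | evidence) = 0.0297 / 0.26384 ≈ 0.113
P(data exfiltration | evidence) = 0.16442 / 0.26384 ≈ 0.623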